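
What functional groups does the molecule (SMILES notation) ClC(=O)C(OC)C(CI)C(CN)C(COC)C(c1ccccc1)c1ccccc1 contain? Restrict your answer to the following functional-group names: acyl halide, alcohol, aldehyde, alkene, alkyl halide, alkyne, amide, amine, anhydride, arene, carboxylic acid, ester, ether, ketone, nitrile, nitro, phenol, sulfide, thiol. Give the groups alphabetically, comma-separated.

Working along the chain:
  ClCO: –C(=O)Cl: carbonyl C bonded to C and to a halogen → acyl halide (not alkyl halide).
  CH(OCH3): pendant –OCH3: C–O–C with sp³ C, no adjacent C=O → ether.
  CH(CH2I): pendant –CH2X: halogen on sp³ carbon → alkyl halide.
  CH(CH2NH2): pendant –CH2NH2: N on sp³ C, no adjacent C=O → amine.
  CH(CH2OCH3): pendant –CH2OCH3: C–O–C linkage → ether.
  CH(C6H5): pendant –C6H5: benzene ring → arene.
  C6H5: –C6H5 phenyl ring → arene.

acyl halide, alkyl halide, amine, arene, ether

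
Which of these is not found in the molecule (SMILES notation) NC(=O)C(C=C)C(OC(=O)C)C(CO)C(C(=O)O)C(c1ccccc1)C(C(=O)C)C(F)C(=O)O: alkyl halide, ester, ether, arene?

ether

alkyl halide: present (CH(F) — halogen on an sp³ carbon → alkyl halide).
ester: present (CH(OCOCH3) — pendant –OC(=O)CH3: an acyloxy group → ester).
arene: present (CH(C6H5) — pendant –C6H5: benzene ring → arene).
ether: absent. In CH(OCOCH3), the C–O–C oxygen is adjacent to a C=O, so it belongs to an ester, not an ether.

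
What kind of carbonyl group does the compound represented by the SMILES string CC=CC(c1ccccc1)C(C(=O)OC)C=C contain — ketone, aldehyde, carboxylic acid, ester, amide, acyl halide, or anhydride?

The carbonyl is in the CH(COOCH3) segment: pendant –COOCH3: carbonyl C bonded to C and –OCH3 → ester.

ester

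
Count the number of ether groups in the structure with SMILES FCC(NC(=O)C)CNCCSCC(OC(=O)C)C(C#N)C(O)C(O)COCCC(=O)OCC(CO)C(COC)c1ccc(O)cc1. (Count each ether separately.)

Reading the structure from left to right:
  FCH2: halogen on an sp³ carbon → alkyl halide.
  CH(NHCOCH3): pendant –NHC(=O)CH3: N bonded to a carbonyl → amide (not amine).
  CH2NHCH2: C–N–C with sp³ carbons and no adjacent C=O → amine (secondary).
  CH2SCH2: C–S–C linkage → sulfide (thioether).
  CH(OCOCH3): pendant –OC(=O)CH3: an acyloxy group → ester.
  CH(CN): pendant –C≡N: nitrile.
  CH(OH): –OH on an sp³ carbon → alcohol (secondary).
  CH(OH): –OH on an sp³ carbon → alcohol (secondary).
  CH2OCH2: C–O–C with sp³ carbons on both sides and no adjacent C=O → ether.
  CH2COOCH2: –C(=O)–O–C with C on the carbonyl side → ester.
  CH(CH2OH): pendant –CH2OH on an sp³ backbone C → alcohol.
  CH(CH2OCH3): pendant –CH2OCH3: C–O–C linkage → ether.
  C6H4OH: –OH attached directly to an aromatic ring → phenol (not alcohol); the ring itself is an arene.
Ether appears at: CH2OCH2, CH(CH2OCH3) → 2.

2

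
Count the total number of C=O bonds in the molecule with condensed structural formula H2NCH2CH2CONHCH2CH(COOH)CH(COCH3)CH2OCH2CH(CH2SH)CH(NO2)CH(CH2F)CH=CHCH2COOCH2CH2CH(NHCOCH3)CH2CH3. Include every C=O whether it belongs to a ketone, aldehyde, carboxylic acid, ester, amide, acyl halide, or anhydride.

5

CH2CONHCH2: amide, 1 C=O (running total 1).
CH(COOH): carboxylic acid, 1 C=O (running total 2).
CH(COCH3): ketone, 1 C=O (running total 3).
CH2COOCH2: ester, 1 C=O (running total 4).
CH(NHCOCH3): amide, 1 C=O (running total 5).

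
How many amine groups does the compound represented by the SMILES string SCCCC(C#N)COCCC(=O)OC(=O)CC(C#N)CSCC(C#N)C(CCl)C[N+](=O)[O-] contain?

–SH on an sp³ carbon → thiol.
pendant –C≡N: nitrile.
C–O–C with sp³ carbons on both sides and no adjacent C=O → ether.
two acyl groups sharing one oxygen, –C(=O)–O–C(=O)– → anhydride.
pendant –C≡N: nitrile.
C–S–C linkage → sulfide (thioether).
pendant –C≡N: nitrile.
pendant –CH2X: halogen on sp³ carbon → alkyl halide.
–NO2 on carbon → nitro group.
No segment is a amine: CH(CN) is nitrile, not amine; CH(CN) is nitrile, not amine; CH(CN) is nitrile, not amine. → 0.

0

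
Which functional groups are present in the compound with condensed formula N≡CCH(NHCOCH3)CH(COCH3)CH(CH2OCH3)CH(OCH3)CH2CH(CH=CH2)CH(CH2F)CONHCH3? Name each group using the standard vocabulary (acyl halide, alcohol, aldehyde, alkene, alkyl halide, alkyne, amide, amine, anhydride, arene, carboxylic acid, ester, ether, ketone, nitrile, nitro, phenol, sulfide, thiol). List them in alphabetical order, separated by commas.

alkene, alkyl halide, amide, ether, ketone, nitrile

Reading the structure from left to right:
  N≡C: N≡C–: carbon triple-bonded to nitrogen → nitrile.
  CH(NHCOCH3): pendant –NHC(=O)CH3: N bonded to a carbonyl → amide (not amine).
  CH(COCH3): pendant –COCH3: carbonyl C bonded to two carbons → ketone.
  CH(CH2OCH3): pendant –CH2OCH3: C–O–C linkage → ether.
  CH(OCH3): pendant –OCH3: C–O–C with sp³ C, no adjacent C=O → ether.
  CH(CH=CH2): pendant –CH=CH2: C=C double bond → alkene.
  CH(CH2F): pendant –CH2X: halogen on sp³ carbon → alkyl halide.
  CONHCH3: –C(=O)NHCH3: carbonyl C bonded to C and to N → amide (the N is not an amine).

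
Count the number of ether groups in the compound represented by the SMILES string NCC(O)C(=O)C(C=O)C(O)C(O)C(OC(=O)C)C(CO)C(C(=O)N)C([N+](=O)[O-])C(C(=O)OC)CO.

Working along the chain:
  H2NCH2: –NH2 on an sp³ carbon with no adjacent C=O → amine.
  CH(OH): –OH on an sp³ carbon → alcohol (secondary).
  CO: –C(=O)– with carbon on both sides → ketone.
  CH(CHO): pendant –CHO: carbonyl C bonded to C and H → aldehyde.
  CH(OH): –OH on an sp³ carbon → alcohol (secondary).
  CH(OH): –OH on an sp³ carbon → alcohol (secondary).
  CH(OCOCH3): pendant –OC(=O)CH3: an acyloxy group → ester.
  CH(CH2OH): pendant –CH2OH on an sp³ backbone C → alcohol.
  CH(CONH2): pendant –CONH2: carbonyl C bonded to C and N → amide.
  CH(NO2): –NO2 on an sp³ carbon → nitro (the N=O is not a carbonyl).
  CH(COOCH3): pendant –COOCH3: carbonyl C bonded to C and –OCH3 → ester.
  CH2OH: –OH on an sp³ carbon → alcohol.
No segment is a ether: CH(OH) is alcohol, not ether; CH(OH) is alcohol, not ether; CH(OH) is alcohol, not ether. → 0.

0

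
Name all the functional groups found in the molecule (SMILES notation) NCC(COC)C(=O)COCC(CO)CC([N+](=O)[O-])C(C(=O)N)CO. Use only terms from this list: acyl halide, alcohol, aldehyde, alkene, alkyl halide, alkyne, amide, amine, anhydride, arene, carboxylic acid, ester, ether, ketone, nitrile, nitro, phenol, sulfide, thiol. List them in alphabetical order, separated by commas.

alcohol, amide, amine, ether, ketone, nitro

Taking each segment in turn:
  H2NCH2: –NH2 on an sp³ carbon with no adjacent C=O → amine.
  CH(CH2OCH3): pendant –CH2OCH3: C–O–C linkage → ether.
  CO: –C(=O)– with carbon on both sides → ketone.
  CH2OCH2: C–O–C with sp³ carbons on both sides and no adjacent C=O → ether.
  CH(CH2OH): pendant –CH2OH on an sp³ backbone C → alcohol.
  CH(NO2): –NO2 on an sp³ carbon → nitro (the N=O is not a carbonyl).
  CH(CONH2): pendant –CONH2: carbonyl C bonded to C and N → amide.
  CH2OH: –OH on an sp³ carbon → alcohol.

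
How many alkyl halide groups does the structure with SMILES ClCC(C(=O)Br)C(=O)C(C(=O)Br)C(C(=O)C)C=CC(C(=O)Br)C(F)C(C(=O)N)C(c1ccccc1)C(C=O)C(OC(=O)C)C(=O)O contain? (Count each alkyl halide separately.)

2

Taking each segment in turn:
  ClCH2: halogen on an sp³ carbon → alkyl halide.
  CH(COBr): pendant –C(=O)X: carbonyl C bonded to C and halogen → acyl halide.
  CO: –C(=O)– with carbon on both sides → ketone.
  CH(COBr): pendant –C(=O)X: carbonyl C bonded to C and halogen → acyl halide.
  CH(COCH3): pendant –COCH3: carbonyl C bonded to two carbons → ketone.
  CH=CH: C=C double bond → alkene.
  CH(COBr): pendant –C(=O)X: carbonyl C bonded to C and halogen → acyl halide.
  CH(F): halogen on an sp³ carbon → alkyl halide.
  CH(CONH2): pendant –CONH2: carbonyl C bonded to C and N → amide.
  CH(C6H5): pendant –C6H5: benzene ring → arene.
  CH(CHO): pendant –CHO: carbonyl C bonded to C and H → aldehyde.
  CH(OCOCH3): pendant –OC(=O)CH3: an acyloxy group → ester.
  COOH: –COOH: carbonyl C bonded to –OH and C → carboxylic acid (the –OH is not a separate alcohol).
Alkyl halide appears at: ClCH2, CH(F) → 2.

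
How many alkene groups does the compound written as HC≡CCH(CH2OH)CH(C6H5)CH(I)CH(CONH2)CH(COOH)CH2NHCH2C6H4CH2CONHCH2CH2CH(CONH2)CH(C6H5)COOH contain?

0

C≡C triple bond → alkyne.
pendant –CH2OH on an sp³ backbone C → alcohol.
pendant –C6H5: benzene ring → arene.
halogen on an sp³ carbon → alkyl halide.
pendant –CONH2: carbonyl C bonded to C and N → amide.
pendant –COOH: carbonyl C bonded to C and –OH → carboxylic acid.
C–N–C with sp³ carbons and no adjacent C=O → amine (secondary).
para-disubstituted benzene ring → arene.
–C(=O)–N– linkage → amide (the N is not an amine).
pendant –CONH2: carbonyl C bonded to C and N → amide.
pendant –C6H5: benzene ring → arene.
–COOH: carbonyl C bonded to –OH and C → carboxylic acid (the –OH is not a separate alcohol).
No segment is a alkene: HC≡C is alkyne, not alkene; CH(C6H5) is arene, not alkene; C6H4 is arene, not alkene. → 0.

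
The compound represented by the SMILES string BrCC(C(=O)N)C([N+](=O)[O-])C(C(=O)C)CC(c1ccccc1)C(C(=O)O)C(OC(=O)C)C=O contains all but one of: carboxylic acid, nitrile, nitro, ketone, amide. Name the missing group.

carboxylic acid: present (CH(COOH) — pendant –COOH: carbonyl C bonded to C and –OH → carboxylic acid).
ketone: present (CH(COCH3) — pendant –COCH3: carbonyl C bonded to two carbons → ketone).
amide: present (CH(CONH2) — pendant –CONH2: carbonyl C bonded to C and N → amide).
nitro: present (CH(NO2) — –NO2 on an sp³ carbon → nitro (the N=O is not a carbonyl)).
nitrile: no segment matches this pattern.

nitrile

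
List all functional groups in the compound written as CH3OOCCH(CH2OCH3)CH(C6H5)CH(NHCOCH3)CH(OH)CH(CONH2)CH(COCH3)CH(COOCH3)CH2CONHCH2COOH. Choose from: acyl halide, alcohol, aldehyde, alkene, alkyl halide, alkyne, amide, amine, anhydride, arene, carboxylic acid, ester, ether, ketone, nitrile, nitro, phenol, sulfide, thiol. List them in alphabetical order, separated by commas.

CH3O–C(=O)–: carbonyl C bonded to C and to –OCH3 → ester (not ketone + ether).
pendant –CH2OCH3: C–O–C linkage → ether.
pendant –C6H5: benzene ring → arene.
pendant –NHC(=O)CH3: N bonded to a carbonyl → amide (not amine).
–OH on an sp³ carbon → alcohol (secondary).
pendant –CONH2: carbonyl C bonded to C and N → amide.
pendant –COCH3: carbonyl C bonded to two carbons → ketone.
pendant –COOCH3: carbonyl C bonded to C and –OCH3 → ester.
–C(=O)–N– linkage → amide (the N is not an amine).
–COOH: carbonyl C bonded to –OH and C → carboxylic acid (the –OH is not a separate alcohol).

alcohol, amide, arene, carboxylic acid, ester, ether, ketone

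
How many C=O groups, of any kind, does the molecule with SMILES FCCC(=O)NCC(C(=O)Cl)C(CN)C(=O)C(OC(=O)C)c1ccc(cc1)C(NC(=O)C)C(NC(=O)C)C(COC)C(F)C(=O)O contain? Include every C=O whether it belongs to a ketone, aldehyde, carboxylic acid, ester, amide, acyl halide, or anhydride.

CH2CONHCH2: amide, 1 C=O (running total 1).
CH(COCl): acyl halide, 1 C=O (running total 2).
CO: ketone, 1 C=O (running total 3).
CH(OCOCH3): ester, 1 C=O (running total 4).
CH(NHCOCH3): amide, 1 C=O (running total 5).
CH(NHCOCH3): amide, 1 C=O (running total 6).
COOH: carboxylic acid, 1 C=O (running total 7).

7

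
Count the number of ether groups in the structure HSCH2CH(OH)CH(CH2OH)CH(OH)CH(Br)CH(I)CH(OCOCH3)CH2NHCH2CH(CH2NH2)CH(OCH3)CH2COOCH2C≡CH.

1

Reading the structure from left to right:
  HSCH2: –SH on an sp³ carbon → thiol.
  CH(OH): –OH on an sp³ carbon → alcohol (secondary).
  CH(CH2OH): pendant –CH2OH on an sp³ backbone C → alcohol.
  CH(OH): –OH on an sp³ carbon → alcohol (secondary).
  CH(Br): halogen on an sp³ carbon → alkyl halide.
  CH(I): halogen on an sp³ carbon → alkyl halide.
  CH(OCOCH3): pendant –OC(=O)CH3: an acyloxy group → ester.
  CH2NHCH2: C–N–C with sp³ carbons and no adjacent C=O → amine (secondary).
  CH(CH2NH2): pendant –CH2NH2: N on sp³ C, no adjacent C=O → amine.
  CH(OCH3): pendant –OCH3: C–O–C with sp³ C, no adjacent C=O → ether.
  CH2COOCH2: –C(=O)–O–C with C on the carbonyl side → ester.
  C≡CH: C≡C triple bond → alkyne.
Ether appears at: CH(OCH3) → 1.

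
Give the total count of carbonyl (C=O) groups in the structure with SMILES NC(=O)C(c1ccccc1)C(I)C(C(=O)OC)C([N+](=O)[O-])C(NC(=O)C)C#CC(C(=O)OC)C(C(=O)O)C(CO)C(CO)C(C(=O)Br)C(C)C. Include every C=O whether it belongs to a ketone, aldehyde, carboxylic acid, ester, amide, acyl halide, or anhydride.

H2NCO: amide, 1 C=O (running total 1).
CH(COOCH3): ester, 1 C=O (running total 2).
CH(NHCOCH3): amide, 1 C=O (running total 3).
CH(COOCH3): ester, 1 C=O (running total 4).
CH(COOH): carboxylic acid, 1 C=O (running total 5).
CH(COBr): acyl halide, 1 C=O (running total 6).

6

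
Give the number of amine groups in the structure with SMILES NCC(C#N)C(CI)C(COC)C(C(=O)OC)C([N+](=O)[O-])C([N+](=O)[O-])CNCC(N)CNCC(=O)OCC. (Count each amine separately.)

4

Working along the chain:
  H2NCH2: –NH2 on an sp³ carbon with no adjacent C=O → amine.
  CH(CN): pendant –C≡N: nitrile.
  CH(CH2I): pendant –CH2X: halogen on sp³ carbon → alkyl halide.
  CH(CH2OCH3): pendant –CH2OCH3: C–O–C linkage → ether.
  CH(COOCH3): pendant –COOCH3: carbonyl C bonded to C and –OCH3 → ester.
  CH(NO2): –NO2 on an sp³ carbon → nitro (the N=O is not a carbonyl).
  CH(NO2): –NO2 on an sp³ carbon → nitro (the N=O is not a carbonyl).
  CH2NHCH2: C–N–C with sp³ carbons and no adjacent C=O → amine (secondary).
  CH(NH2): –NH2 on an sp³ carbon with no adjacent C=O → amine.
  CH2NHCH2: C–N–C with sp³ carbons and no adjacent C=O → amine (secondary).
  COOCH2CH3: –C(=O)OCH2CH3: carbonyl C bonded to C and to –OEt → ester.
Amine appears at: H2NCH2, CH2NHCH2, CH(NH2), CH2NHCH2 → 4.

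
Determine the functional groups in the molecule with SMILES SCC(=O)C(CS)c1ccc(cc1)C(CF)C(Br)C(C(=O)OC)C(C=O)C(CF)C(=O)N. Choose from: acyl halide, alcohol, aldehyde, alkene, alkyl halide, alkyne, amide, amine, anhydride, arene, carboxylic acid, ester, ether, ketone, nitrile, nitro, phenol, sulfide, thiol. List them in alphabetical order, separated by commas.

aldehyde, alkyl halide, amide, arene, ester, ketone, thiol

Taking each segment in turn:
  HSCH2: –SH on an sp³ carbon → thiol.
  CO: –C(=O)– with carbon on both sides → ketone.
  CH(CH2SH): pendant –CH2SH → thiol.
  C6H4: para-disubstituted benzene ring → arene.
  CH(CH2F): pendant –CH2X: halogen on sp³ carbon → alkyl halide.
  CH(Br): halogen on an sp³ carbon → alkyl halide.
  CH(COOCH3): pendant –COOCH3: carbonyl C bonded to C and –OCH3 → ester.
  CH(CHO): pendant –CHO: carbonyl C bonded to C and H → aldehyde.
  CH(CH2F): pendant –CH2X: halogen on sp³ carbon → alkyl halide.
  CONH2: –C(=O)NH2: carbonyl C bonded to C and to N → amide (the N is not a separate amine).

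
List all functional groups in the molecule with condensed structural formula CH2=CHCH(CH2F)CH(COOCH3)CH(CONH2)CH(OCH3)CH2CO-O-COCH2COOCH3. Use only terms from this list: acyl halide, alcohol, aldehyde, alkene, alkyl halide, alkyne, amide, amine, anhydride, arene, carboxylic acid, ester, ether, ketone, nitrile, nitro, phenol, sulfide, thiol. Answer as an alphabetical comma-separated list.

C=C double bond → alkene.
pendant –CH2X: halogen on sp³ carbon → alkyl halide.
pendant –COOCH3: carbonyl C bonded to C and –OCH3 → ester.
pendant –CONH2: carbonyl C bonded to C and N → amide.
pendant –OCH3: C–O–C with sp³ C, no adjacent C=O → ether.
two acyl groups sharing one oxygen, –C(=O)–O–C(=O)– → anhydride.
–C(=O)OCH3: carbonyl C bonded to C and to –OCH3 → ester (not ketone + ether).

alkene, alkyl halide, amide, anhydride, ester, ether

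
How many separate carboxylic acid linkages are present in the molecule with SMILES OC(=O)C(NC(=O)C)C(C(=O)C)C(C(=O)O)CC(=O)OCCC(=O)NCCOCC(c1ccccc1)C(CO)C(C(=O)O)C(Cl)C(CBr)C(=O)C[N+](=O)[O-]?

Working along the chain:
  HOOC: –COOH: carbonyl C bonded to –OH and C → carboxylic acid (the –OH is not a separate alcohol).
  CH(NHCOCH3): pendant –NHC(=O)CH3: N bonded to a carbonyl → amide (not amine).
  CH(COCH3): pendant –COCH3: carbonyl C bonded to two carbons → ketone.
  CH(COOH): pendant –COOH: carbonyl C bonded to C and –OH → carboxylic acid.
  CH2COOCH2: –C(=O)–O–C with C on the carbonyl side → ester.
  CH2CONHCH2: –C(=O)–N– linkage → amide (the N is not an amine).
  CH2OCH2: C–O–C with sp³ carbons on both sides and no adjacent C=O → ether.
  CH(C6H5): pendant –C6H5: benzene ring → arene.
  CH(CH2OH): pendant –CH2OH on an sp³ backbone C → alcohol.
  CH(COOH): pendant –COOH: carbonyl C bonded to C and –OH → carboxylic acid.
  CH(Cl): halogen on an sp³ carbon → alkyl halide.
  CH(CH2Br): pendant –CH2X: halogen on sp³ carbon → alkyl halide.
  CO: –C(=O)– with carbon on both sides → ketone.
  CH2NO2: –NO2 on carbon → nitro group.
Carboxylic acid appears at: HOOC, CH(COOH), CH(COOH) → 3.

3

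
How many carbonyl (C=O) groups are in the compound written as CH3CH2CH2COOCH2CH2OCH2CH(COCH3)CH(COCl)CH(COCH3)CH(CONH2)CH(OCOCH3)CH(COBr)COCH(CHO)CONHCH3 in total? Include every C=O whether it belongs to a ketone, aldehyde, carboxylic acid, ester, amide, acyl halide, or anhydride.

10

CH2COOCH2: ester, 1 C=O (running total 1).
CH(COCH3): ketone, 1 C=O (running total 2).
CH(COCl): acyl halide, 1 C=O (running total 3).
CH(COCH3): ketone, 1 C=O (running total 4).
CH(CONH2): amide, 1 C=O (running total 5).
CH(OCOCH3): ester, 1 C=O (running total 6).
CH(COBr): acyl halide, 1 C=O (running total 7).
CO: ketone, 1 C=O (running total 8).
CH(CHO): aldehyde, 1 C=O (running total 9).
CONHCH3: amide, 1 C=O (running total 10).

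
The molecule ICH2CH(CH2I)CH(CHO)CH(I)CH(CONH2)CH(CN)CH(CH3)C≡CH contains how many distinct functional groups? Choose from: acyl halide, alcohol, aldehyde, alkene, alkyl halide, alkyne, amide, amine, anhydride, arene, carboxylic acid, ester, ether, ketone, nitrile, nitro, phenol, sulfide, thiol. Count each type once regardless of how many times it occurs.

halogen on an sp³ carbon → alkyl halide.
pendant –CH2X: halogen on sp³ carbon → alkyl halide.
pendant –CHO: carbonyl C bonded to C and H → aldehyde.
halogen on an sp³ carbon → alkyl halide.
pendant –CONH2: carbonyl C bonded to C and N → amide.
pendant –C≡N: nitrile.
C≡C triple bond → alkyne.
Distinct types present: aldehyde, alkyl halide, alkyne, amide, nitrile.

5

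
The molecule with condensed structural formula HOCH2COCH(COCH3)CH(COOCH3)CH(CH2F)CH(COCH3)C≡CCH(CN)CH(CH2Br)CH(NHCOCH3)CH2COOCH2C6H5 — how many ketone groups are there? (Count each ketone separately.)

3

Taking each segment in turn:
  HOCH2: HO– on an sp³ carbon → alcohol.
  CO: –C(=O)– with carbon on both sides → ketone.
  CH(COCH3): pendant –COCH3: carbonyl C bonded to two carbons → ketone.
  CH(COOCH3): pendant –COOCH3: carbonyl C bonded to C and –OCH3 → ester.
  CH(CH2F): pendant –CH2X: halogen on sp³ carbon → alkyl halide.
  CH(COCH3): pendant –COCH3: carbonyl C bonded to two carbons → ketone.
  C≡C: C≡C triple bond → alkyne.
  CH(CN): pendant –C≡N: nitrile.
  CH(CH2Br): pendant –CH2X: halogen on sp³ carbon → alkyl halide.
  CH(NHCOCH3): pendant –NHC(=O)CH3: N bonded to a carbonyl → amide (not amine).
  CH2COOCH2: –C(=O)–O–C with C on the carbonyl side → ester.
  C6H5: –C6H5 phenyl ring → arene.
Ketone appears at: CO, CH(COCH3), CH(COCH3) → 3.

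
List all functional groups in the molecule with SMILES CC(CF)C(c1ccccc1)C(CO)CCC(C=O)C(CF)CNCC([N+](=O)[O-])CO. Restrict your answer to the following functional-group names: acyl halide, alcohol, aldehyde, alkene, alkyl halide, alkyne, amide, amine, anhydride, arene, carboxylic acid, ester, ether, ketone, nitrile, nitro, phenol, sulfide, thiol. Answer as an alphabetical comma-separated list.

pendant –CH2X: halogen on sp³ carbon → alkyl halide.
pendant –C6H5: benzene ring → arene.
pendant –CH2OH on an sp³ backbone C → alcohol.
pendant –CHO: carbonyl C bonded to C and H → aldehyde.
pendant –CH2X: halogen on sp³ carbon → alkyl halide.
C–N–C with sp³ carbons and no adjacent C=O → amine (secondary).
–NO2 on an sp³ carbon → nitro (the N=O is not a carbonyl).
–OH on an sp³ carbon → alcohol.

alcohol, aldehyde, alkyl halide, amine, arene, nitro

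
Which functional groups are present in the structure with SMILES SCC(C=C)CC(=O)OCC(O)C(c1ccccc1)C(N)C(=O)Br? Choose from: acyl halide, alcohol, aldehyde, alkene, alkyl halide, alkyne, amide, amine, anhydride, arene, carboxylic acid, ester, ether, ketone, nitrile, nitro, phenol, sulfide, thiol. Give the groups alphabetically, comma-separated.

–SH on an sp³ carbon → thiol.
pendant –CH=CH2: C=C double bond → alkene.
–C(=O)–O–C with C on the carbonyl side → ester.
–OH on an sp³ carbon → alcohol (secondary).
pendant –C6H5: benzene ring → arene.
–NH2 on an sp³ carbon with no adjacent C=O → amine.
–C(=O)Br: carbonyl C bonded to C and to a halogen → acyl halide (not alkyl halide).

acyl halide, alcohol, alkene, amine, arene, ester, thiol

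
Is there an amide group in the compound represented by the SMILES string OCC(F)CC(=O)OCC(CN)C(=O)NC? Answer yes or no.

HO– on an sp³ carbon → alcohol.
halogen on an sp³ carbon → alkyl halide.
–C(=O)–O–C with C on the carbonyl side → ester.
pendant –CH2NH2: N on sp³ C, no adjacent C=O → amine.
–C(=O)NHCH3: carbonyl C bonded to C and to N → amide (the N is not an amine).
The CONHCH3 segment supplies the amide: –C(=O)NHCH3: carbonyl C bonded to C and to N → amide (the N is not an amine).

yes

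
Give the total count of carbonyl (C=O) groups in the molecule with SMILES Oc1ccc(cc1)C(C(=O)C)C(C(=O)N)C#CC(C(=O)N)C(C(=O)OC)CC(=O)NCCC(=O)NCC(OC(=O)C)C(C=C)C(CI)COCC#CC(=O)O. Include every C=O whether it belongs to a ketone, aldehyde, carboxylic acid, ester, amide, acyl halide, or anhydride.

CH(COCH3): ketone, 1 C=O (running total 1).
CH(CONH2): amide, 1 C=O (running total 2).
CH(CONH2): amide, 1 C=O (running total 3).
CH(COOCH3): ester, 1 C=O (running total 4).
CH2CONHCH2: amide, 1 C=O (running total 5).
CH2CONHCH2: amide, 1 C=O (running total 6).
CH(OCOCH3): ester, 1 C=O (running total 7).
COOH: carboxylic acid, 1 C=O (running total 8).

8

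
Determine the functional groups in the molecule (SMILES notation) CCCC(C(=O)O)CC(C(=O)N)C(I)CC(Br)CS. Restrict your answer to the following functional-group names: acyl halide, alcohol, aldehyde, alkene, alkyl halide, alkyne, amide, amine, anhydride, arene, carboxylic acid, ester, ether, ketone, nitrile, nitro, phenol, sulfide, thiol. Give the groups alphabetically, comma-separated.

Taking each segment in turn:
  CH(COOH): pendant –COOH: carbonyl C bonded to C and –OH → carboxylic acid.
  CH(CONH2): pendant –CONH2: carbonyl C bonded to C and N → amide.
  CH(I): halogen on an sp³ carbon → alkyl halide.
  CH(Br): halogen on an sp³ carbon → alkyl halide.
  CH2SH: –SH on an sp³ carbon → thiol.

alkyl halide, amide, carboxylic acid, thiol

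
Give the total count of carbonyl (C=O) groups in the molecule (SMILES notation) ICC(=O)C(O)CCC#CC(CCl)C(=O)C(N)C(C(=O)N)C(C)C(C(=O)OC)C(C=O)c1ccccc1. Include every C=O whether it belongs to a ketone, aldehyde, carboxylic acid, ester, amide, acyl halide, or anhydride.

CO: ketone, 1 C=O (running total 1).
CO: ketone, 1 C=O (running total 2).
CH(CONH2): amide, 1 C=O (running total 3).
CH(COOCH3): ester, 1 C=O (running total 4).
CH(CHO): aldehyde, 1 C=O (running total 5).

5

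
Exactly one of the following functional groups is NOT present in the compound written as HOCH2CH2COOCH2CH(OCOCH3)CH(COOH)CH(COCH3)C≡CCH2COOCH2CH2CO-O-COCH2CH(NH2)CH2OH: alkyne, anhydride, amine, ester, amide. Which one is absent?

amide

ester: present (CH2COOCH2 — –C(=O)–O–C with C on the carbonyl side → ester).
alkyne: present (C≡C — C≡C triple bond → alkyne).
anhydride: present (CH2CO-O-COCH2 — two acyl groups sharing one oxygen, –C(=O)–O–C(=O)– → anhydride).
amine: present (CH(NH2) — –NH2 on an sp³ carbon with no adjacent C=O → amine).
amide: no segment matches this pattern.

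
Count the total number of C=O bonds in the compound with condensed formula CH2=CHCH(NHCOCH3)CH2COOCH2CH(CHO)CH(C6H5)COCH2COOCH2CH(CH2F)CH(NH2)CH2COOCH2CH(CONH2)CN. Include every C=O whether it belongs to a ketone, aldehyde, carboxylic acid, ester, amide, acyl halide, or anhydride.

CH(NHCOCH3): amide, 1 C=O (running total 1).
CH2COOCH2: ester, 1 C=O (running total 2).
CH(CHO): aldehyde, 1 C=O (running total 3).
CO: ketone, 1 C=O (running total 4).
CH2COOCH2: ester, 1 C=O (running total 5).
CH2COOCH2: ester, 1 C=O (running total 6).
CH(CONH2): amide, 1 C=O (running total 7).

7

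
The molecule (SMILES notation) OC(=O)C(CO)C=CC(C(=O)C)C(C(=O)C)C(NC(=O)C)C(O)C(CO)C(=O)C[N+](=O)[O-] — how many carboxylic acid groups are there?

–COOH: carbonyl C bonded to –OH and C → carboxylic acid (the –OH is not a separate alcohol).
pendant –CH2OH on an sp³ backbone C → alcohol.
C=C double bond → alkene.
pendant –COCH3: carbonyl C bonded to two carbons → ketone.
pendant –COCH3: carbonyl C bonded to two carbons → ketone.
pendant –NHC(=O)CH3: N bonded to a carbonyl → amide (not amine).
–OH on an sp³ carbon → alcohol (secondary).
pendant –CH2OH on an sp³ backbone C → alcohol.
–C(=O)– with carbon on both sides → ketone.
–NO2 on carbon → nitro group.
Carboxylic acid appears at: HOOC → 1.

1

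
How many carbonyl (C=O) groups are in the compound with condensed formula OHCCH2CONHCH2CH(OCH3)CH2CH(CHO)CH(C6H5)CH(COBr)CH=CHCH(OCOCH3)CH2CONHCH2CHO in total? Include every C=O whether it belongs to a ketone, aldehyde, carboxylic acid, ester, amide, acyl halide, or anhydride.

OHC: aldehyde, 1 C=O (running total 1).
CH2CONHCH2: amide, 1 C=O (running total 2).
CH(CHO): aldehyde, 1 C=O (running total 3).
CH(COBr): acyl halide, 1 C=O (running total 4).
CH(OCOCH3): ester, 1 C=O (running total 5).
CH2CONHCH2: amide, 1 C=O (running total 6).
CHO: aldehyde, 1 C=O (running total 7).

7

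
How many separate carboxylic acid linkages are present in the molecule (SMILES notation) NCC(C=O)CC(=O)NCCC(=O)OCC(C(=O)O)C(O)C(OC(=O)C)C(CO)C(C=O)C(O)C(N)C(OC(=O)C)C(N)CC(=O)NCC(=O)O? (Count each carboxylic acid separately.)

–NH2 on an sp³ carbon with no adjacent C=O → amine.
pendant –CHO: carbonyl C bonded to C and H → aldehyde.
–C(=O)–N– linkage → amide (the N is not an amine).
–C(=O)–O–C with C on the carbonyl side → ester.
pendant –COOH: carbonyl C bonded to C and –OH → carboxylic acid.
–OH on an sp³ carbon → alcohol (secondary).
pendant –OC(=O)CH3: an acyloxy group → ester.
pendant –CH2OH on an sp³ backbone C → alcohol.
pendant –CHO: carbonyl C bonded to C and H → aldehyde.
–OH on an sp³ carbon → alcohol (secondary).
–NH2 on an sp³ carbon with no adjacent C=O → amine.
pendant –OC(=O)CH3: an acyloxy group → ester.
–NH2 on an sp³ carbon with no adjacent C=O → amine.
–C(=O)–N– linkage → amide (the N is not an amine).
–COOH: carbonyl C bonded to –OH and C → carboxylic acid (the –OH is not a separate alcohol).
Carboxylic acid appears at: CH(COOH), COOH → 2.

2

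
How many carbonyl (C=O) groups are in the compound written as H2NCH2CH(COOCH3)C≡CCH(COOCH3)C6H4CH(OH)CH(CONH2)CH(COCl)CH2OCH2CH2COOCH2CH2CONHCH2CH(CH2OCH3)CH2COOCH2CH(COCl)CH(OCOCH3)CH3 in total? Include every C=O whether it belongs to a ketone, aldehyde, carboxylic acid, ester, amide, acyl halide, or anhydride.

9

CH(COOCH3): ester, 1 C=O (running total 1).
CH(COOCH3): ester, 1 C=O (running total 2).
CH(CONH2): amide, 1 C=O (running total 3).
CH(COCl): acyl halide, 1 C=O (running total 4).
CH2COOCH2: ester, 1 C=O (running total 5).
CH2CONHCH2: amide, 1 C=O (running total 6).
CH2COOCH2: ester, 1 C=O (running total 7).
CH(COCl): acyl halide, 1 C=O (running total 8).
CH(OCOCH3): ester, 1 C=O (running total 9).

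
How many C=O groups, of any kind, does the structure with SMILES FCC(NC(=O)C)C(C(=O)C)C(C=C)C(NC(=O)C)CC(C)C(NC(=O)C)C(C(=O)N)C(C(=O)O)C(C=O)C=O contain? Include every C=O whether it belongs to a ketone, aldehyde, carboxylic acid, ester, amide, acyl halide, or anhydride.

8

CH(NHCOCH3): amide, 1 C=O (running total 1).
CH(COCH3): ketone, 1 C=O (running total 2).
CH(NHCOCH3): amide, 1 C=O (running total 3).
CH(NHCOCH3): amide, 1 C=O (running total 4).
CH(CONH2): amide, 1 C=O (running total 5).
CH(COOH): carboxylic acid, 1 C=O (running total 6).
CH(CHO): aldehyde, 1 C=O (running total 7).
CHO: aldehyde, 1 C=O (running total 8).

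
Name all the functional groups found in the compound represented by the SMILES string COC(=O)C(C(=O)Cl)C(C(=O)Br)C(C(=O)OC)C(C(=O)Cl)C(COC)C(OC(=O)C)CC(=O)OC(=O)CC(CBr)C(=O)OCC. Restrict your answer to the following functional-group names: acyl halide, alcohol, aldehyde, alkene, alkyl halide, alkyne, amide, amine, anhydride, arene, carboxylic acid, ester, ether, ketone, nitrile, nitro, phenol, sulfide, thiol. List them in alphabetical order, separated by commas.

CH3O–C(=O)–: carbonyl C bonded to C and to –OCH3 → ester (not ketone + ether).
pendant –C(=O)X: carbonyl C bonded to C and halogen → acyl halide.
pendant –C(=O)X: carbonyl C bonded to C and halogen → acyl halide.
pendant –COOCH3: carbonyl C bonded to C and –OCH3 → ester.
pendant –C(=O)X: carbonyl C bonded to C and halogen → acyl halide.
pendant –CH2OCH3: C–O–C linkage → ether.
pendant –OC(=O)CH3: an acyloxy group → ester.
two acyl groups sharing one oxygen, –C(=O)–O–C(=O)– → anhydride.
pendant –CH2X: halogen on sp³ carbon → alkyl halide.
–C(=O)OCH2CH3: carbonyl C bonded to C and to –OEt → ester.

acyl halide, alkyl halide, anhydride, ester, ether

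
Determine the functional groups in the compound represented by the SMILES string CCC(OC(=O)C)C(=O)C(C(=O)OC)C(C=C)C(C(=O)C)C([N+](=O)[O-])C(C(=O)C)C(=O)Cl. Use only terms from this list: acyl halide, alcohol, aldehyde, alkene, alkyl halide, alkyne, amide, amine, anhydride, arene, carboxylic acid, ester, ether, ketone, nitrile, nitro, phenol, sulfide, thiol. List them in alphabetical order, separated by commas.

Reading the structure from left to right:
  CH(OCOCH3): pendant –OC(=O)CH3: an acyloxy group → ester.
  CO: –C(=O)– with carbon on both sides → ketone.
  CH(COOCH3): pendant –COOCH3: carbonyl C bonded to C and –OCH3 → ester.
  CH(CH=CH2): pendant –CH=CH2: C=C double bond → alkene.
  CH(COCH3): pendant –COCH3: carbonyl C bonded to two carbons → ketone.
  CH(NO2): –NO2 on an sp³ carbon → nitro (the N=O is not a carbonyl).
  CH(COCH3): pendant –COCH3: carbonyl C bonded to two carbons → ketone.
  COCl: –C(=O)Cl: carbonyl C bonded to C and to a halogen → acyl halide (not alkyl halide).

acyl halide, alkene, ester, ketone, nitro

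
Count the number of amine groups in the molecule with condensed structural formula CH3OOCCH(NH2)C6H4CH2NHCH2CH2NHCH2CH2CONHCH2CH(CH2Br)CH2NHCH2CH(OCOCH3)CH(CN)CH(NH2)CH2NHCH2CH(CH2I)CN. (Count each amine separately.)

6

CH3O–C(=O)–: carbonyl C bonded to C and to –OCH3 → ester (not ketone + ether).
–NH2 on an sp³ carbon with no adjacent C=O → amine.
para-disubstituted benzene ring → arene.
C–N–C with sp³ carbons and no adjacent C=O → amine (secondary).
C–N–C with sp³ carbons and no adjacent C=O → amine (secondary).
–C(=O)–N– linkage → amide (the N is not an amine).
pendant –CH2X: halogen on sp³ carbon → alkyl halide.
C–N–C with sp³ carbons and no adjacent C=O → amine (secondary).
pendant –OC(=O)CH3: an acyloxy group → ester.
pendant –C≡N: nitrile.
–NH2 on an sp³ carbon with no adjacent C=O → amine.
C–N–C with sp³ carbons and no adjacent C=O → amine (secondary).
pendant –CH2X: halogen on sp³ carbon → alkyl halide.
–C≡N: carbon triple-bonded to nitrogen → nitrile.
Amine appears at: CH(NH2), CH2NHCH2, CH2NHCH2, CH2NHCH2, CH(NH2), CH2NHCH2 → 6.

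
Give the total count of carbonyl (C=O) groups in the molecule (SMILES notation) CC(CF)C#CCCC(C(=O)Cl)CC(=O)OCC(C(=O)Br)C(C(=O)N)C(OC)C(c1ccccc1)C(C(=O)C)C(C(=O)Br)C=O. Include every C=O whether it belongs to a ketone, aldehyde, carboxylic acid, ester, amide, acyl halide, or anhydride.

CH(COCl): acyl halide, 1 C=O (running total 1).
CH2COOCH2: ester, 1 C=O (running total 2).
CH(COBr): acyl halide, 1 C=O (running total 3).
CH(CONH2): amide, 1 C=O (running total 4).
CH(COCH3): ketone, 1 C=O (running total 5).
CH(COBr): acyl halide, 1 C=O (running total 6).
CHO: aldehyde, 1 C=O (running total 7).

7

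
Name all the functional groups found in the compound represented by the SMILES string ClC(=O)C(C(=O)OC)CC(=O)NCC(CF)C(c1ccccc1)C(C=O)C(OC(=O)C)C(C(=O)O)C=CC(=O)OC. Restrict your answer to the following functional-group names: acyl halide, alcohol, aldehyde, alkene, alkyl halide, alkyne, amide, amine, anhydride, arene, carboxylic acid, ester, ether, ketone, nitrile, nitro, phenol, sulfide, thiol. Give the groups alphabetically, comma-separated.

acyl halide, aldehyde, alkene, alkyl halide, amide, arene, carboxylic acid, ester

Reading the structure from left to right:
  ClCO: –C(=O)Cl: carbonyl C bonded to C and to a halogen → acyl halide (not alkyl halide).
  CH(COOCH3): pendant –COOCH3: carbonyl C bonded to C and –OCH3 → ester.
  CH2CONHCH2: –C(=O)–N– linkage → amide (the N is not an amine).
  CH(CH2F): pendant –CH2X: halogen on sp³ carbon → alkyl halide.
  CH(C6H5): pendant –C6H5: benzene ring → arene.
  CH(CHO): pendant –CHO: carbonyl C bonded to C and H → aldehyde.
  CH(OCOCH3): pendant –OC(=O)CH3: an acyloxy group → ester.
  CH(COOH): pendant –COOH: carbonyl C bonded to C and –OH → carboxylic acid.
  CH=CH: C=C double bond → alkene.
  COOCH3: –C(=O)OCH3: carbonyl C bonded to C and to –OCH3 → ester (not ketone + ether).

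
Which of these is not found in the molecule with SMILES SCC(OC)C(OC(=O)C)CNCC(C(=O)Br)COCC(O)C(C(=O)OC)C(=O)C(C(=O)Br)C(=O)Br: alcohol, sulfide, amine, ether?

ether: present (CH(OCH3) — pendant –OCH3: C–O–C with sp³ C, no adjacent C=O → ether).
amine: present (CH2NHCH2 — C–N–C with sp³ carbons and no adjacent C=O → amine (secondary)).
alcohol: present (CH(OH) — –OH on an sp³ carbon → alcohol (secondary)).
sulfide: no segment matches this pattern.

sulfide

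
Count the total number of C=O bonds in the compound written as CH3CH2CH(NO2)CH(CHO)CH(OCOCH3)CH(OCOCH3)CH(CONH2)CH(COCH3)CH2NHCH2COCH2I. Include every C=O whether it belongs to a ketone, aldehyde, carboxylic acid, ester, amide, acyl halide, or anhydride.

CH(CHO): aldehyde, 1 C=O (running total 1).
CH(OCOCH3): ester, 1 C=O (running total 2).
CH(OCOCH3): ester, 1 C=O (running total 3).
CH(CONH2): amide, 1 C=O (running total 4).
CH(COCH3): ketone, 1 C=O (running total 5).
CO: ketone, 1 C=O (running total 6).

6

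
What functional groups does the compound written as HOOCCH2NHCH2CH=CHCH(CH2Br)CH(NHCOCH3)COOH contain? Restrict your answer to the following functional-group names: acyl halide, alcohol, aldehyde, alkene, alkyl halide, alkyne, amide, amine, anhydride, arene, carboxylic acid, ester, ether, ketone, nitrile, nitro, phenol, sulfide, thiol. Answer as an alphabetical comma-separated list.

alkene, alkyl halide, amide, amine, carboxylic acid

–COOH: carbonyl C bonded to –OH and C → carboxylic acid (the –OH is not a separate alcohol).
C–N–C with sp³ carbons and no adjacent C=O → amine (secondary).
C=C double bond → alkene.
pendant –CH2X: halogen on sp³ carbon → alkyl halide.
pendant –NHC(=O)CH3: N bonded to a carbonyl → amide (not amine).
–COOH: carbonyl C bonded to –OH and C → carboxylic acid (the –OH is not a separate alcohol).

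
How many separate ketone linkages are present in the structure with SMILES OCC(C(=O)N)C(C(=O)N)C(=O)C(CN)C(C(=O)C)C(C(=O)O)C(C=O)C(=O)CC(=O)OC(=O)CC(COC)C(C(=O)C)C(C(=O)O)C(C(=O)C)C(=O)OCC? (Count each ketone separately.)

5

Working along the chain:
  HOCH2: HO– on an sp³ carbon → alcohol.
  CH(CONH2): pendant –CONH2: carbonyl C bonded to C and N → amide.
  CH(CONH2): pendant –CONH2: carbonyl C bonded to C and N → amide.
  CO: –C(=O)– with carbon on both sides → ketone.
  CH(CH2NH2): pendant –CH2NH2: N on sp³ C, no adjacent C=O → amine.
  CH(COCH3): pendant –COCH3: carbonyl C bonded to two carbons → ketone.
  CH(COOH): pendant –COOH: carbonyl C bonded to C and –OH → carboxylic acid.
  CH(CHO): pendant –CHO: carbonyl C bonded to C and H → aldehyde.
  CO: –C(=O)– with carbon on both sides → ketone.
  CH2CO-O-COCH2: two acyl groups sharing one oxygen, –C(=O)–O–C(=O)– → anhydride.
  CH(CH2OCH3): pendant –CH2OCH3: C–O–C linkage → ether.
  CH(COCH3): pendant –COCH3: carbonyl C bonded to two carbons → ketone.
  CH(COOH): pendant –COOH: carbonyl C bonded to C and –OH → carboxylic acid.
  CH(COCH3): pendant –COCH3: carbonyl C bonded to two carbons → ketone.
  COOCH2CH3: –C(=O)OCH2CH3: carbonyl C bonded to C and to –OEt → ester.
Ketone appears at: CO, CH(COCH3), CO, CH(COCH3), CH(COCH3) → 5.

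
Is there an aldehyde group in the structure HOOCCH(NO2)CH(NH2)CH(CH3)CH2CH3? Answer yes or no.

no

Taking each segment in turn:
  HOOC: –COOH: carbonyl C bonded to –OH and C → carboxylic acid (the –OH is not a separate alcohol).
  CH(NO2): –NO2 on an sp³ carbon → nitro (the N=O is not a carbonyl).
  CH(NH2): –NH2 on an sp³ carbon with no adjacent C=O → amine.
In HOOC, the carbonyl carbon bears –OH, not –H, so it is a carboxylic acid.
The groups actually present are: amine, carboxylic acid, nitro.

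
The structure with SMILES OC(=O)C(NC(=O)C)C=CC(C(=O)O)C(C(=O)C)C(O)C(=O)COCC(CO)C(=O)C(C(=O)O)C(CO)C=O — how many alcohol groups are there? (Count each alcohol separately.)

3

–COOH: carbonyl C bonded to –OH and C → carboxylic acid (the –OH is not a separate alcohol).
pendant –NHC(=O)CH3: N bonded to a carbonyl → amide (not amine).
C=C double bond → alkene.
pendant –COOH: carbonyl C bonded to C and –OH → carboxylic acid.
pendant –COCH3: carbonyl C bonded to two carbons → ketone.
–OH on an sp³ carbon → alcohol (secondary).
–C(=O)– with carbon on both sides → ketone.
C–O–C with sp³ carbons on both sides and no adjacent C=O → ether.
pendant –CH2OH on an sp³ backbone C → alcohol.
–C(=O)– with carbon on both sides → ketone.
pendant –COOH: carbonyl C bonded to C and –OH → carboxylic acid.
pendant –CH2OH on an sp³ backbone C → alcohol.
terminal –CHO: carbonyl C bonded to H and C → aldehyde.
Alcohol appears at: CH(OH), CH(CH2OH), CH(CH2OH) → 3.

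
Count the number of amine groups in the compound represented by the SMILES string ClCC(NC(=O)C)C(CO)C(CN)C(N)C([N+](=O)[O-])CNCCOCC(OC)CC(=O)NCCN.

halogen on an sp³ carbon → alkyl halide.
pendant –NHC(=O)CH3: N bonded to a carbonyl → amide (not amine).
pendant –CH2OH on an sp³ backbone C → alcohol.
pendant –CH2NH2: N on sp³ C, no adjacent C=O → amine.
–NH2 on an sp³ carbon with no adjacent C=O → amine.
–NO2 on an sp³ carbon → nitro (the N=O is not a carbonyl).
C–N–C with sp³ carbons and no adjacent C=O → amine (secondary).
C–O–C with sp³ carbons on both sides and no adjacent C=O → ether.
pendant –OCH3: C–O–C with sp³ C, no adjacent C=O → ether.
–C(=O)–N– linkage → amide (the N is not an amine).
–NH2 on an sp³ carbon with no adjacent C=O → amine.
Amine appears at: CH(CH2NH2), CH(NH2), CH2NHCH2, CH2NH2 → 4.

4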